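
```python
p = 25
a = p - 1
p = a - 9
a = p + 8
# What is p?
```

Trace:
`p = 25` → p = 25
`a = p - 1` → a = 24
`p = a - 9` → p = 15
`a = p + 8` → a = 23
So p = 15

Answer: 15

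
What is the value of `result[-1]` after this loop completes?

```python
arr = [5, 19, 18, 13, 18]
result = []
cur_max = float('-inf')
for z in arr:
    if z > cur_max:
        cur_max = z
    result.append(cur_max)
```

Running max ends at 19
`result` takes the values: [] → [5] → [5, 19] → [5, 19, 19] → [5, 19, 19, 19] → [5, 19, 19, 19, 19]
So `result[-1]` = 19

Answer: 19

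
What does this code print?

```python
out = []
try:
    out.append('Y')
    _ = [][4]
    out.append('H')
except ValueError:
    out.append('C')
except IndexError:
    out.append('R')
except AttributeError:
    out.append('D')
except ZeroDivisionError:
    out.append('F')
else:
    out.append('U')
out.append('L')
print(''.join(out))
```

Execution trace: 'Y' (try body) → 'R' (except IndexError) → 'L' (after the try/except). Output: YRL

Answer: YRL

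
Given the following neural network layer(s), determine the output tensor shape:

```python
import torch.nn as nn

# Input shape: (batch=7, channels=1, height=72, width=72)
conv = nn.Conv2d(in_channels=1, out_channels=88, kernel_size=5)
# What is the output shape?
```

Input: (7, 1, 72, 72) -> Output: (7, 88, 68, 68)

Answer: (7, 88, 68, 68)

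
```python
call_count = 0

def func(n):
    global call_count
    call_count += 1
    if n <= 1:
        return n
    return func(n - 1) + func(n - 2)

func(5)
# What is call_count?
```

Calls(n) = 1 + Calls(n-1) + Calls(n-2); Calls(0)=Calls(1)=1. For n=5 this gives 15.

Answer: 15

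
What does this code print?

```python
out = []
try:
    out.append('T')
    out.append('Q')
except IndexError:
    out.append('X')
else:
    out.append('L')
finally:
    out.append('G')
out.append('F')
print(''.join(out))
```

Execution trace: 'T' (try body) → 'Q' (try body, no exception) → 'L' (else) → 'G' (finally) → 'F' (after the try/except). Output: TQLGF

Answer: TQLGF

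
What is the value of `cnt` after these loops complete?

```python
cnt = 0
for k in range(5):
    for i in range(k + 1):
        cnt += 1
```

Triangle: 1 + 2 + ... + 5
`cnt` takes the values: 0 → 1 → 2 → 3 → 4 → 5 → 6 → 7 → 8 → 9 → 10 → 11 → 12 → 13 → 14 → 15

Answer: 15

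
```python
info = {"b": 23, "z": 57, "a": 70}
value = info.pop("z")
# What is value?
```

Trace:
`info = {"b": 23, "z": 57, "a": 70}` → info = {'b': 23, 'z': 57, 'a': 70}
`value = info.pop("z")` → info = {'b': 23, 'a': 70}; value = 57
So value = 57

Answer: 57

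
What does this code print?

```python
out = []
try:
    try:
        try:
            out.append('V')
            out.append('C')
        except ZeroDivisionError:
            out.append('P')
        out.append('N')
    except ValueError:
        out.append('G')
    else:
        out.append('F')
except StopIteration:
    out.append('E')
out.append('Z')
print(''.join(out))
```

Execution trace: 'V' (inner try body) → 'C' (inner try body, no exception) → 'N' (try body, no exception) → 'F' (else) → 'Z' (after the try/except). Output: VCNFZ

Answer: VCNFZ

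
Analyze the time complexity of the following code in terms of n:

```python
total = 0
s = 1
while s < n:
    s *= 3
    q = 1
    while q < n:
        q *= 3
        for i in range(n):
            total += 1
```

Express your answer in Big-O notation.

Each loop level contributes: log n × log n × n. Multiplying the contributions gives O(n log² n).

Answer: O(n log² n)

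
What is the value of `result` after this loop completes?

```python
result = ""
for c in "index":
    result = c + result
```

Reverse 'index'
`result` takes the values: "" → "i" → "ni" → "dni" → "edni" → "xedni"

Answer: "xedni"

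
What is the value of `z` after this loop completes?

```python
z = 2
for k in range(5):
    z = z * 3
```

Multiply by 3, 5 times: 2 * 3^5 = 486
`z` takes the values: 2 → 6 → 18 → 54 → 162 → 486

Answer: 486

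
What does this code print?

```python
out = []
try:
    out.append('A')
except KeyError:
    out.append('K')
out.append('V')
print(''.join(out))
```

Execution trace: 'A' (try body, no exception) → 'V' (after the try/except). Output: AV

Answer: AV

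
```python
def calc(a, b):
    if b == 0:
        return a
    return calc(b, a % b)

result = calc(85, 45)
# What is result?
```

calc(85, 45) -> calc(45, 40) -> calc(40, 5) -> calc(5, 0) -> 5

Answer: 5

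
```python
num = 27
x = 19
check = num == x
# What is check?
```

Trace:
`num = 27` → num = 27
`x = 19` → x = 19
`check = num == x` → check = False
So check = False

Answer: False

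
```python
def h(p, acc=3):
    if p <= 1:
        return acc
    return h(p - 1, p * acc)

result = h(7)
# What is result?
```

Accumulator trace (n, acc): (7, 3) -> (6, 21) -> (5, 126) -> (4, 630) -> (3, 2520) -> (2, 7560) -> (1, 15120) -> return 15120

Answer: 15120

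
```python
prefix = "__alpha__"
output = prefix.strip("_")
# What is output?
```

Trace:
`prefix = "__alpha__"` → prefix = '__alpha__'
`output = prefix.strip("_")` → output = 'alpha'
So output = 'alpha'

Answer: 'alpha'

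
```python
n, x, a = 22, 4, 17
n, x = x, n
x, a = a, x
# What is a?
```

Trace:
`n, x, a = 22, 4, 17` → n = 22; x = 4; a = 17
`n, x = x, n` → n = 4; x = 22
`x, a = a, x` → x = 17; a = 22
So a = 22

Answer: 22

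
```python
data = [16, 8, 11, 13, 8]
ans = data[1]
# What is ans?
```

Trace:
`data = [16, 8, 11, 13, 8]` → data = [16, 8, 11, 13, 8]
`ans = data[1]` → ans = 8
So ans = 8

Answer: 8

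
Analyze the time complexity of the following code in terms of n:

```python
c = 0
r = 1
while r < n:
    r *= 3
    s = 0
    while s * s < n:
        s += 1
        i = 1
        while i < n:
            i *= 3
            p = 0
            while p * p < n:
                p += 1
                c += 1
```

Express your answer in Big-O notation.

Each loop level contributes: log n × √n × log n × √n. Multiplying the contributions gives O(n log² n).

Answer: O(n log² n)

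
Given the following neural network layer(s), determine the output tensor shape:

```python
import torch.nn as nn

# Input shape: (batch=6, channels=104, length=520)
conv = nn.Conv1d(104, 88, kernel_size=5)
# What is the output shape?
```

Input: (6, 104, 520) -> Output: (6, 88, 516)

Answer: (6, 88, 516)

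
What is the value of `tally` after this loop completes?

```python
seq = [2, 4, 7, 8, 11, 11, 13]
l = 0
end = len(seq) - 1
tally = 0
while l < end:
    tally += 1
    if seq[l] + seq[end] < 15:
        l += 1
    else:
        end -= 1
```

Steps to find pair summing to 15
`tally` takes the values: 0 → 1 → 2 → 3 → 4 → 5 → 6

Answer: 6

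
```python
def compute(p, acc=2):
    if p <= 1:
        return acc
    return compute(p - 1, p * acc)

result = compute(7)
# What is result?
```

Accumulator trace (n, acc): (7, 2) -> (6, 14) -> (5, 84) -> (4, 420) -> (3, 1680) -> (2, 5040) -> (1, 10080) -> return 10080

Answer: 10080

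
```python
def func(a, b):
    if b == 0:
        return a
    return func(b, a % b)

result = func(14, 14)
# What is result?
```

func(14, 14) -> func(14, 0) -> 14

Answer: 14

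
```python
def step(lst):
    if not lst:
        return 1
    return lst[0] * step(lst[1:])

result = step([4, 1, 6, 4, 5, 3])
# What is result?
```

Product over [4, 1, 6, 4, 5, 3] = 4 * 1 * 6 * 4 * 5 * 3 = 1440

Answer: 1440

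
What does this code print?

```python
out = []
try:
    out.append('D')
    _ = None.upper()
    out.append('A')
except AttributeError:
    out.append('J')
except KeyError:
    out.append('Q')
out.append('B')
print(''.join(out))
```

Execution trace: 'D' (try body) → 'J' (except AttributeError) → 'B' (after the try/except). Output: DJB

Answer: DJB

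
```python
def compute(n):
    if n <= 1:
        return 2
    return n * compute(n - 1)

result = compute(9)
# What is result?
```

compute(9) = 9 * 8 * 7 * 6 * 5 * 4 * 3 * 2 * 2 = 725760

Answer: 725760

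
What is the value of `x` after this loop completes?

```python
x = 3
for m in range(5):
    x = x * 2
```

Multiply by 2, 5 times: 3 * 2^5 = 96
`x` takes the values: 3 → 6 → 12 → 24 → 48 → 96

Answer: 96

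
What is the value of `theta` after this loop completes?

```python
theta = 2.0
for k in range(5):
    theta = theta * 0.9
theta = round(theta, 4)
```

Exponential decay: 2.0 * 0.9^5
`theta` takes the values: 2.0 → 1.8 → 1.62 → 1.458 → 1.3122 → 1.18098 → 1.181

Answer: 1.181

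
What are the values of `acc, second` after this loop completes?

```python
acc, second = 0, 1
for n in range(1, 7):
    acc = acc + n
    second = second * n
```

Sum and factorial of 1 to 6
`acc, second` takes the values: (0, 1) → (1, 1) → (3, 1) → (3, 2) → (6, 2) → (6, 6) → (10, 6) → (10, 24) → (15, 24) → (15, 120) → (21, 120) → (21, 720)

Answer: 21, 720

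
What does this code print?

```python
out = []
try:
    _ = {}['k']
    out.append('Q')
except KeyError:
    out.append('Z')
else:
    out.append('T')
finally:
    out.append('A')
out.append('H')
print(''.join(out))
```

Execution trace: 'Z' (except KeyError) → 'A' (finally) → 'H' (after the try/except). Output: ZAH

Answer: ZAH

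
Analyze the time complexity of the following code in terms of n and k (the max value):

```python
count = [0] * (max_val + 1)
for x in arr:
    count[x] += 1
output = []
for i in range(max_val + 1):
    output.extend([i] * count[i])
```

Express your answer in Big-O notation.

This is Counting sort (k = max value). Time complexity: O(n + k).

Answer: O(n + k)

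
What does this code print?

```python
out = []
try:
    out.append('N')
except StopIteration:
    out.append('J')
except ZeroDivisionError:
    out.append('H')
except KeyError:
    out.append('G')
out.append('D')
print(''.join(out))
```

Execution trace: 'N' (try body, no exception) → 'D' (after the try/except). Output: ND

Answer: ND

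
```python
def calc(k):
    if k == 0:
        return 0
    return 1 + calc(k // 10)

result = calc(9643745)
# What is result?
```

Count of digits of 9643745: 7

Answer: 7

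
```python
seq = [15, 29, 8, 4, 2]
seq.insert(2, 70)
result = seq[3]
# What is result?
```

Trace:
`seq = [15, 29, 8, 4, 2]` → seq = [15, 29, 8, 4, 2]
`seq.insert(2, 70)` → seq = [15, 29, 70, 8, 4, 2]
`result = seq[3]` → result = 8
So result = 8

Answer: 8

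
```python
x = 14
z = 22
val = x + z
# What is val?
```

Trace:
`x = 14` → x = 14
`z = 22` → z = 22
`val = x + z` → val = 36
So val = 36

Answer: 36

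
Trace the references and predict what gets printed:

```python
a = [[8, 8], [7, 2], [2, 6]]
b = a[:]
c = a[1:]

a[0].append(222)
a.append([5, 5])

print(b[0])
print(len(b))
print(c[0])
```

Key concept: slice with nested mutation.
Step by step:
`a = [[8, 8], [7, 2], [2, 6]]` → a = [[8, 8], [7, 2], [2, 6]]
`b = a[:]` → b = [[8, 8], [7, 2], [2, 6]]
`c = a[1:]` → c = [[7, 2], [2, 6]]
`a[0].append(222)` → a = [[8, 8, 222], [7, 2], [2, 6]]; b = [[8, 8, 222], [7, 2], [2, 6]]
`a.append([5, 5])` → a = [[8, 8, 222], [7, 2], [2, 6], [5, 5]]
`print(b[0])` → prints [8, 8, 222]
`print(len(b))` → prints 3
`print(c[0])` → prints [7, 2]

Answer:
[8, 8, 222]
3
[7, 2]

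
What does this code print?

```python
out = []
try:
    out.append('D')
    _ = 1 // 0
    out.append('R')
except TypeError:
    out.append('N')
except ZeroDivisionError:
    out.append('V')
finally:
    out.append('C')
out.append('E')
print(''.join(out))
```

Execution trace: 'D' (try body) → 'V' (except ZeroDivisionError) → 'C' (finally) → 'E' (after the try/except). Output: DVCE

Answer: DVCE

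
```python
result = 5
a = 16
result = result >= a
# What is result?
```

Trace:
`result = 5` → result = 5
`a = 16` → a = 16
`result = result >= a` → result = False
So result = False

Answer: False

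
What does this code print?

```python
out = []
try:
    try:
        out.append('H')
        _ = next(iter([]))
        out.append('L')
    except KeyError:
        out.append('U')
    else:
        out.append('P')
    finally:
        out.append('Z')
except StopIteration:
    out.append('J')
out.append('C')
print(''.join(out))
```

Execution trace: 'H' (try body) → 'Z' (finally) → 'J' (outer except StopIteration) → 'C' (after the try/except). Output: HZJC

Answer: HZJC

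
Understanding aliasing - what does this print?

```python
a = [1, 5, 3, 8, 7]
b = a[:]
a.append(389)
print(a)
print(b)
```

Key concept: slice [:] creates copy.
Step by step:
`a = [1, 5, 3, 8, 7]` → a = [1, 5, 3, 8, 7]
`b = a[:]` → b = [1, 5, 3, 8, 7]
`a.append(389)` → a = [1, 5, 3, 8, 7, 389]
`print(a)` → prints [1, 5, 3, 8, 7, 389]
`print(b)` → prints [1, 5, 3, 8, 7]

Answer:
[1, 5, 3, 8, 7, 389]
[1, 5, 3, 8, 7]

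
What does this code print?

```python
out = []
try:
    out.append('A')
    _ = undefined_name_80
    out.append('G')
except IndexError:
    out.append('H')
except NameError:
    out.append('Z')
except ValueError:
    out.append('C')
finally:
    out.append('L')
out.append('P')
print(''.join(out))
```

Execution trace: 'A' (try body) → 'Z' (except NameError) → 'L' (finally) → 'P' (after the try/except). Output: AZLP

Answer: AZLP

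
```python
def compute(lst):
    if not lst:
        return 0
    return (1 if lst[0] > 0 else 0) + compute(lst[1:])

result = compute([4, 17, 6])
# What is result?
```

Count of positive elements in [4, 17, 6] = 3

Answer: 3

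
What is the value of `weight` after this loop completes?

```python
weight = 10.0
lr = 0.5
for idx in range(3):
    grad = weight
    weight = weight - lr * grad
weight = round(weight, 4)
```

Gradient descent: w = 10.0 * (1 - 0.5)^3
`weight` takes the values: 10.0 → 5.0 → 2.5 → 1.25

Answer: 1.25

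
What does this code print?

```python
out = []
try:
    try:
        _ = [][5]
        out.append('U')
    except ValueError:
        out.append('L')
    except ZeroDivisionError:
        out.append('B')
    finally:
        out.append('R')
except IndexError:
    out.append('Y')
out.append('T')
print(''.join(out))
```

Execution trace: 'R' (inner finally) → 'Y' (outer except IndexError) → 'T' (after the try/except). Output: RYT

Answer: RYT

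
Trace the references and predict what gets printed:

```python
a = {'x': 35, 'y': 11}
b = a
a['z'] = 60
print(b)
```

Key concept: dict aliasing.
Step by step:
`a = {'x': 35, 'y': 11}` → a = {'x': 35, 'y': 11}
`b = a` → b = {'x': 35, 'y': 11} (same object as a)
`a['z'] = 60` → a = {'x': 35, 'y': 11, 'z': 60} (same object as b); b = {'x': 35, 'y': 11, 'z': 60} (same object as a)
`print(b)` → prints {'x': 35, 'y': 11, 'z': 60}

Answer: {'x': 35, 'y': 11, 'z': 60}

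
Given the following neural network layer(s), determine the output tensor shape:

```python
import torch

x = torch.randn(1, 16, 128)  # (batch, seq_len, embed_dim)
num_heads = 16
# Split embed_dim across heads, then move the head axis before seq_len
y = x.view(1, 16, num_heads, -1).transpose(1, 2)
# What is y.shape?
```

Input: (1, 16, 128) -> head_dim = 128 // 16 = 8; after view: (1, 16, 16, 8) -> after transpose(1, 2): (1, 16, 16, 8) -> Output: (1, 16, 16, 8)

Answer: (1, 16, 16, 8)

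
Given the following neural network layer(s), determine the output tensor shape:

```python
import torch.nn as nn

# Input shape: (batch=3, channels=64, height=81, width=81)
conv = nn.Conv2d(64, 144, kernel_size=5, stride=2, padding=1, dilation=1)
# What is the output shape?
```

Input: (3, 64, 81, 81) -> Output: (3, 144, 40, 40)

Answer: (3, 144, 40, 40)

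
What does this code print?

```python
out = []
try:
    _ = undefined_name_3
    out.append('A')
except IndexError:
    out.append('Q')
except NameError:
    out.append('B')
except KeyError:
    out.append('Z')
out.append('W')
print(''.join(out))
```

Execution trace: 'B' (except NameError) → 'W' (after the try/except). Output: BW

Answer: BW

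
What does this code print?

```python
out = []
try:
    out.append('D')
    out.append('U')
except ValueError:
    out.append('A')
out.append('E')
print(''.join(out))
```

Execution trace: 'D' (try body) → 'U' (try body, no exception) → 'E' (after the try/except). Output: DUE

Answer: DUE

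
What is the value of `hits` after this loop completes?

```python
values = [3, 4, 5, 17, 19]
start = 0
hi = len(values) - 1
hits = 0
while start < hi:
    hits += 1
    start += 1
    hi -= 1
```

Iterations until pointers meet (list length 5)
`hits` takes the values: 0 → 1 → 2

Answer: 2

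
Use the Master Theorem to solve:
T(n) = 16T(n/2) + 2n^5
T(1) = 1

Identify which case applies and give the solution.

a=16, b=2, f(n)=2n^5. log_2(16) = 4. Since c=5 > 4 and the regularity condition holds (16(n/2)^5 = (16/2^5)n^5 with 16/2^5 < 1), Case 3 applies: T(n) = Θ(f(n)) = O(n^5).

Answer: O(n^5) - Case 3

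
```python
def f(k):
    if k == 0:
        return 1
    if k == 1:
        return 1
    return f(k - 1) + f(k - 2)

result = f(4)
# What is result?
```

Build up from base cases: f(0)=1, f(1)=1, f(2)=2, f(3)=3, f(4)=5

Answer: 5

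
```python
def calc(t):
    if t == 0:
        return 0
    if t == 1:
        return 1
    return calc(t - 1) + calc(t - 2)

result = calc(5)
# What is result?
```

Build up from base cases: calc(0)=0, calc(1)=1, calc(2)=1, calc(3)=2, calc(4)=3, calc(5)=5

Answer: 5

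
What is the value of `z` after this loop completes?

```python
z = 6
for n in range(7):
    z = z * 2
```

Multiply by 2, 7 times: 6 * 2^7 = 768
`z` takes the values: 6 → 12 → 24 → 48 → 96 → 192 → 384 → 768

Answer: 768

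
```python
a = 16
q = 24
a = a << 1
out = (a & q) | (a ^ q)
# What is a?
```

Trace:
`a = 16` → a = 16
`q = 24` → q = 24
`a = a << 1` → a = 32
`out = (a & q) | (a ^ q)` → out = 56
So a = 32

Answer: 32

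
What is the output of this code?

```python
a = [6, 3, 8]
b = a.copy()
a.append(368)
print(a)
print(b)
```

Key concept: list.copy() creates independent copy.
Step by step:
`a = [6, 3, 8]` → a = [6, 3, 8]
`b = a.copy()` → b = [6, 3, 8]
`a.append(368)` → a = [6, 3, 8, 368]
`print(a)` → prints [6, 3, 8, 368]
`print(b)` → prints [6, 3, 8]

Answer:
[6, 3, 8, 368]
[6, 3, 8]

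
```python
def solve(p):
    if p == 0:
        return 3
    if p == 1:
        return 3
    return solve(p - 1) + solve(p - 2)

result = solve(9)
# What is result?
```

Build up from base cases: solve(0)=3, solve(1)=3, solve(2)=6, solve(3)=9, solve(4)=15, solve(5)=24, solve(6)=39, ..., solve(9)=165

Answer: 165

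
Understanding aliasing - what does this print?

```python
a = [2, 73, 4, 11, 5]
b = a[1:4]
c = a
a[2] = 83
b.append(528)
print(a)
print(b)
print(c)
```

Key concept: slice vs alias.
Step by step:
`a = [2, 73, 4, 11, 5]` → a = [2, 73, 4, 11, 5]
`b = a[1:4]` → b = [73, 4, 11]
`c = a` → c = [2, 73, 4, 11, 5] (same object as a)
`a[2] = 83` → a = [2, 73, 83, 11, 5] (same object as c); c = [2, 73, 83, 11, 5] (same object as a)
`b.append(528)` → b = [73, 4, 11, 528]
`print(a)` → prints [2, 73, 83, 11, 5]
`print(b)` → prints [73, 4, 11, 528]
`print(c)` → prints [2, 73, 83, 11, 5]

Answer:
[2, 73, 83, 11, 5]
[73, 4, 11, 528]
[2, 73, 83, 11, 5]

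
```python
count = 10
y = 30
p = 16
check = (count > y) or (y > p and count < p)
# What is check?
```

Trace:
`count = 10` → count = 10
`y = 30` → y = 30
`p = 16` → p = 16
`check = (count > y) or (y > p and count < p)` → check = True
So check = True

Answer: True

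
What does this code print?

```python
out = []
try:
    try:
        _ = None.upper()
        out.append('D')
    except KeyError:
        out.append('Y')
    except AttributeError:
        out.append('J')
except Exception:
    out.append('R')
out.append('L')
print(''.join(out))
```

Execution trace: 'J' (inner except AttributeError) → 'L' (after the try/except). Output: JL

Answer: JL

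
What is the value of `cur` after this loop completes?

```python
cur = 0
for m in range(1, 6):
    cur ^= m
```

XOR of 1 to 5
`cur` takes the values: 0 → 1 → 3 → 0 → 4 → 1

Answer: 1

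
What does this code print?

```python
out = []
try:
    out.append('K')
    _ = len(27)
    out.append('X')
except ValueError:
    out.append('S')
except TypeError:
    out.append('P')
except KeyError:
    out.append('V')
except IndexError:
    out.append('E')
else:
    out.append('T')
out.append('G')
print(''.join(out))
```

Execution trace: 'K' (try body) → 'P' (except TypeError) → 'G' (after the try/except). Output: KPG

Answer: KPG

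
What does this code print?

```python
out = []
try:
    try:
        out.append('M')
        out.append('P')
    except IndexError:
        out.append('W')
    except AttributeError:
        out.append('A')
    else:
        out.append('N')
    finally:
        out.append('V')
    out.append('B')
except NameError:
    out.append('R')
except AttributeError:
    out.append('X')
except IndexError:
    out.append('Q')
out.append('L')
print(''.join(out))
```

Execution trace: 'M' (inner try body) → 'P' (inner try body, no exception) → 'N' (inner else) → 'V' (inner finally) → 'B' (try body, no exception) → 'L' (after the try/except). Output: MPNVBL

Answer: MPNVBL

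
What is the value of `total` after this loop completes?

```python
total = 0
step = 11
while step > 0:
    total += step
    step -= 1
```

Sum 11 down to 1
`total` takes the values: 0 → 11 → 21 → 30 → 38 → 45 → 51 → 56 → 60 → 63 → 65 → 66

Answer: 66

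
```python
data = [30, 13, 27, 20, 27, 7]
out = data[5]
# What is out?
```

Trace:
`data = [30, 13, 27, 20, 27, 7]` → data = [30, 13, 27, 20, 27, 7]
`out = data[5]` → out = 7
So out = 7

Answer: 7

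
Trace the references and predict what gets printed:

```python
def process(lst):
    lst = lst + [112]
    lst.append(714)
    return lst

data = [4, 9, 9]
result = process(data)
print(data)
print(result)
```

Key concept: rebinding parameter vs mutation.
Step by step:
`data = [4, 9, 9]` → data = [4, 9, 9]
`result = process(data)` → result = [4, 9, 9, 112, 714]
`print(data)` → prints [4, 9, 9]
`print(result)` → prints [4, 9, 9, 112, 714]

Answer:
[4, 9, 9]
[4, 9, 9, 112, 714]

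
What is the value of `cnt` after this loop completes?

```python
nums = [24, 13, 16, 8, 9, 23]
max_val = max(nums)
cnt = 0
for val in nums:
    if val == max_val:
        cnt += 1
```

Count of max value 24 in [24, 13, 16, 8, 9, 23]
`cnt` takes the values: 0 → 1

Answer: 1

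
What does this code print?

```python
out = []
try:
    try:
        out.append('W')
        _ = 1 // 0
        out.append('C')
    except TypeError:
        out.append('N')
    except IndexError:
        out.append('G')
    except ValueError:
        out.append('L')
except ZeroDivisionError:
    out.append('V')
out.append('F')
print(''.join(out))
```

Execution trace: 'W' (inner try body) → 'V' (outer except ZeroDivisionError) → 'F' (after the try/except). Output: WVF

Answer: WVF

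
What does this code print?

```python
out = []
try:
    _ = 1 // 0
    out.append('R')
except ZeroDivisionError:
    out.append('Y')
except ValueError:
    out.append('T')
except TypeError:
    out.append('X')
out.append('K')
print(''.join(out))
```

Execution trace: 'Y' (except ZeroDivisionError) → 'K' (after the try/except). Output: YK

Answer: YK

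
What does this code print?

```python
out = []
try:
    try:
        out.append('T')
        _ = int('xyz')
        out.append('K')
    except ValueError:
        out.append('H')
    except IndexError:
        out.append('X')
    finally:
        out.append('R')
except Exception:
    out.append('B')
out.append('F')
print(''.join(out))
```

Execution trace: 'T' (inner try body) → 'H' (inner except ValueError) → 'R' (inner finally) → 'F' (after the try/except). Output: THRF

Answer: THRF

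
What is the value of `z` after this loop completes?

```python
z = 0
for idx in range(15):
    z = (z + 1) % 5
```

Increment mod 5, 15 times = 0
`z` takes the values: 0 → 1 → 2 → 3 → 4 → 0 → 1 → 2 → 3 → 4 → 0 → 1 → 2 → 3 → 4 → 0

Answer: 0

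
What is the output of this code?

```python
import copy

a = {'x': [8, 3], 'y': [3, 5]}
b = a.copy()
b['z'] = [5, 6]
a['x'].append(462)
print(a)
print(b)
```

Key concept: shallow copy of dict with mutable values.
Step by step:
`a = {'x': [8, 3], 'y': [3, 5]}` → a = {'x': [8, 3], 'y': [3, 5]}
`b = a.copy()` → b = {'x': [8, 3], 'y': [3, 5]}
`b['z'] = [5, 6]` → b = {'x': [8, 3], 'y': [3, 5], 'z': [5, 6]}
`a['x'].append(462)` → a = {'x': [8, 3, 462], 'y': [3, 5]}; b = {'x': [8, 3, 462], 'y': [3, 5], 'z': [5, 6]}
`print(a)` → prints {'x': [8, 3, 462], 'y': [3, 5]}
`print(b)` → prints {'x': [8, 3, 462], 'y': [3, 5], 'z': [5, 6]}

Answer:
{'x': [8, 3, 462], 'y': [3, 5]}
{'x': [8, 3, 462], 'y': [3, 5], 'z': [5, 6]}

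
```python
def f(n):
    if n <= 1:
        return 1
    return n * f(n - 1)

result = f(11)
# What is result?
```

f(11) = 11 * 10 * 9 * 8 * 7 * 6 * 5 * 4 * 3 * 2 * 1 = 39916800

Answer: 39916800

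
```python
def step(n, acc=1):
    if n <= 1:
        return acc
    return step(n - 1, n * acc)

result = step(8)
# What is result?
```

Accumulator trace (n, acc): (8, 1) -> (7, 8) -> (6, 56) -> (5, 336) -> (4, 1680) -> (3, 6720) -> (2, 20160) -> (1, 40320) -> return 40320

Answer: 40320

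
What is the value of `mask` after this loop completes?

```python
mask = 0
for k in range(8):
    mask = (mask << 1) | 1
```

Build 8 consecutive 1-bits: 0b11111111
`mask` takes the values: 0 → 1 → 3 → 7 → 15 → 31 → 63 → 127 → 255

Answer: 255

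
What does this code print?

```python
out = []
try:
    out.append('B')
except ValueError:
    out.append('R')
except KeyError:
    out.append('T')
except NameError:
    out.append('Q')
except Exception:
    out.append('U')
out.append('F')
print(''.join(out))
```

Execution trace: 'B' (try body, no exception) → 'F' (after the try/except). Output: BF

Answer: BF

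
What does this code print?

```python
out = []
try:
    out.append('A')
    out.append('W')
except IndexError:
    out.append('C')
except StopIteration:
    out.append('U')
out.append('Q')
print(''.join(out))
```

Execution trace: 'A' (try body) → 'W' (try body, no exception) → 'Q' (after the try/except). Output: AWQ

Answer: AWQ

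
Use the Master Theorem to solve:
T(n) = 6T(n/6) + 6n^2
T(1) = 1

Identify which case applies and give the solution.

a=6, b=6, f(n)=6n^2. log_6(6) = 1. Since c=2 > 1 and the regularity condition holds (6(n/6)^2 = (6/6^2)n^2 with 6/6^2 < 1), Case 3 applies: T(n) = Θ(f(n)) = O(n^2).

Answer: O(n^2) - Case 3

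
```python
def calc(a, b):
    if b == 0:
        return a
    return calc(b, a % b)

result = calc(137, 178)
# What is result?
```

calc(137, 178) -> calc(178, 137) -> calc(137, 41) -> calc(41, 14) -> calc(14, 13) -> calc(13, 1) -> calc(1, 0) -> 1

Answer: 1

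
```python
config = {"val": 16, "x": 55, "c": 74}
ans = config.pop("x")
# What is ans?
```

Trace:
`config = {"val": 16, "x": 55, "c": 74}` → config = {'val': 16, 'x': 55, 'c': 74}
`ans = config.pop("x")` → config = {'val': 16, 'c': 74}; ans = 55
So ans = 55

Answer: 55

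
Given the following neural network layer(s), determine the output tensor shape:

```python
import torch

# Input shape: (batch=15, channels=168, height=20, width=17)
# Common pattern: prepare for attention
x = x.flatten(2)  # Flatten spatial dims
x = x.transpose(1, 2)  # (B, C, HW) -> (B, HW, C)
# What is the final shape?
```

Input: (15, 168, 20, 17) -> after flatten(2): (15, 168, 340) -> Output: (15, 340, 168)

Answer: (15, 340, 168)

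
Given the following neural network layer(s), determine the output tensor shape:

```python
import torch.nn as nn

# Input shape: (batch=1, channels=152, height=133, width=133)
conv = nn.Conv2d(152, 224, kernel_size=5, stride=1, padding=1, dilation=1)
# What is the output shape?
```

Input: (1, 152, 133, 133) -> Output: (1, 224, 131, 131)

Answer: (1, 224, 131, 131)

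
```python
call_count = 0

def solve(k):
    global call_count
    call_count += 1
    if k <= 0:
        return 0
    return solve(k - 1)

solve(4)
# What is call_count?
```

Linear recursion stepping by 1: 5 calls from k=4 down to ≤0.

Answer: 5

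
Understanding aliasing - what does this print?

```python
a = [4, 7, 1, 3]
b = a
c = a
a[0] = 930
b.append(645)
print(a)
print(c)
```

Key concept: multiple aliases.
Step by step:
`a = [4, 7, 1, 3]` → a = [4, 7, 1, 3]
`b = a` → b = [4, 7, 1, 3] (same object as a)
`c = a` → c = [4, 7, 1, 3] (same object as a, b)
`a[0] = 930` → a = [930, 7, 1, 3] (same object as b, c); b = [930, 7, 1, 3] (same object as a, c); c = [930, 7, 1, 3] (same object as a, b)
`b.append(645)` → a = [930, 7, 1, 3, 645] (same object as b, c); b = [930, 7, 1, 3, 645] (same object as a, c); c = [930, 7, 1, 3, 645] (same object as a, b)
`print(a)` → prints [930, 7, 1, 3, 645]
`print(c)` → prints [930, 7, 1, 3, 645]

Answer:
[930, 7, 1, 3, 645]
[930, 7, 1, 3, 645]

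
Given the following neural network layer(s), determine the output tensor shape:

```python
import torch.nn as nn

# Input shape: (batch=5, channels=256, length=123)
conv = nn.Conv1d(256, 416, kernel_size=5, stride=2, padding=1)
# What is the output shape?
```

Input: (5, 256, 123) -> Output: (5, 416, 61)

Answer: (5, 416, 61)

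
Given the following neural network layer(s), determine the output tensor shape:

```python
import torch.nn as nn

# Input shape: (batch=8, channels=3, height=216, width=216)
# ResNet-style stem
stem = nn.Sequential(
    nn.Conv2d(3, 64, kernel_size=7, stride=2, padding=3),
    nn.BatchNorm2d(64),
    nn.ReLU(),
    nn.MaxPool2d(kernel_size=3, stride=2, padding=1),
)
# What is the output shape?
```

Input: (8, 3, 216, 216) -> after Conv2d 7x7 stride=2: (8, 64, 108, 108) -> Output: (8, 64, 54, 54)

Answer: (8, 64, 54, 54)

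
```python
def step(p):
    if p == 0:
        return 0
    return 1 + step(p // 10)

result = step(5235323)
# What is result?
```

Count of digits of 5235323: 7

Answer: 7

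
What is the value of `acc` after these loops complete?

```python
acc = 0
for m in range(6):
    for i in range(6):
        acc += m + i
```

Sum of all m+i for m,i in 6x6
`acc` takes the values: 0 → 1 → 3 → 6 → 10 → 15 → 16 → 18 → 21 → 25 → 30 → 36 → 38 → 41 → 45 → 50 → 56 → 63 → 66 → 70 → 75 → 81 → 88 → 96 → 100 → 105 → 111 → 118 → 126 → 135 → 140 → 146 → 153 → 161 → 170 → 180

Answer: 180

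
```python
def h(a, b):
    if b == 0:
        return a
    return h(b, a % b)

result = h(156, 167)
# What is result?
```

h(156, 167) -> h(167, 156) -> h(156, 11) -> h(11, 2) -> h(2, 1) -> h(1, 0) -> 1

Answer: 1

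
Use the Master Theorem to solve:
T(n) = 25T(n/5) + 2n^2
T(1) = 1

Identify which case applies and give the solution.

a=25, b=5, f(n)=2n^2. log_5(25) = 2. Since c=2 = 2, Case 2 applies: T(n) = Θ(n^log_b(a) · log n) = O(n^2 log n).

Answer: O(n^2 log n) - Case 2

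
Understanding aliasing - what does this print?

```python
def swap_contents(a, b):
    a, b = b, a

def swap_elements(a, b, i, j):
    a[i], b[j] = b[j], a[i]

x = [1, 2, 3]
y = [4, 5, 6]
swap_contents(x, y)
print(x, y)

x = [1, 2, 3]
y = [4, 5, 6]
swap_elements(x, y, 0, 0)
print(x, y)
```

Key concept: parameter rebinding vs mutation.
Step by step:
`x = [1, 2, 3]` → x = [1, 2, 3]
`y = [4, 5, 6]` → y = [4, 5, 6]
`swap_contents(x, y)` → no visible change to tracked variables
`print(x, y)` → prints [1, 2, 3] [4, 5, 6]
`x = [1, 2, 3]` → x = [1, 2, 3]
`y = [4, 5, 6]` → y = [4, 5, 6]
`swap_elements(x, y, 0, 0)` → x = [4, 2, 3]; y = [1, 5, 6]
`print(x, y)` → prints [4, 2, 3] [1, 5, 6]

Answer:
[1, 2, 3] [4, 5, 6]
[4, 2, 3] [1, 5, 6]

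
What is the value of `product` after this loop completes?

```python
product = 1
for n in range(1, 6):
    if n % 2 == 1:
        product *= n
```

Product of odd numbers 1 to 5
`product` takes the values: 1 → 3 → 15

Answer: 15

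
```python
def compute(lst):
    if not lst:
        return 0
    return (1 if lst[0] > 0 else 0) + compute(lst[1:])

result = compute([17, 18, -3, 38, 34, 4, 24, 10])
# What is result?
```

Count of positive elements in [17, 18, -3, 38, 34, 4, 24, 10] = 7

Answer: 7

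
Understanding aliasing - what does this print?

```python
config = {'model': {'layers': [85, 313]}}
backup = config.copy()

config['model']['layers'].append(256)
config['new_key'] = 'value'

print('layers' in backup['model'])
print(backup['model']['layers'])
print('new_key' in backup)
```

Key concept: shallow copy gotcha with nested dict.
Step by step:
`config = {'model': {'layers': [85, 313]}}` → config = {'model': {'layers': [85, 313]}}
`backup = config.copy()` → backup = {'model': {'layers': [85, 313]}}
`config['model']['layers'].append(256)` → config = {'model': {'layers': [85, 313, 256]}}; backup = {'model': {'layers': [85, 313, 256]}}
`config['new_key'] = 'value'` → config = {'model': {'layers': [85, 313, 256]}, 'new_key': 'value'}
`print('layers' in backup['model'])` → prints True
`print(backup['model']['layers'])` → prints [85, 313, 256]
`print('new_key' in backup)` → prints False

Answer:
True
[85, 313, 256]
False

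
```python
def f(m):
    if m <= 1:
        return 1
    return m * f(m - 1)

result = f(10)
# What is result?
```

f(10) = 10 * 9 * 8 * 7 * 6 * 5 * 4 * 3 * 2 * 1 = 3628800

Answer: 3628800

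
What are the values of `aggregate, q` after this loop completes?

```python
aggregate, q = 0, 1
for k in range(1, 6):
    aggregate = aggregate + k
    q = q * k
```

Sum and factorial of 1 to 5
`aggregate, q` takes the values: (0, 1) → (1, 1) → (3, 1) → (3, 2) → (6, 2) → (6, 6) → (10, 6) → (10, 24) → (15, 24) → (15, 120)

Answer: 15, 120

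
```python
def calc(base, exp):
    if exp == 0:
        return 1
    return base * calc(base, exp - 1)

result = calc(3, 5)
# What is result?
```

calc(3, 5) = 3 * 3 * 3 * 3 * 3 = 243

Answer: 243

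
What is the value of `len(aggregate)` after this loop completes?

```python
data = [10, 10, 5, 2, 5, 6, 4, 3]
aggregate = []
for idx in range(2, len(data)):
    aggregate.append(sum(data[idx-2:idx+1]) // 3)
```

Number of 3-element averages
`aggregate` takes the values: [] → [8] → [8, 5] → [8, 5, 4] → [8, 5, 4, 4] → [8, 5, 4, 4, 5] → [8, 5, 4, 4, 5, 4]
So `len(aggregate)` = 6

Answer: 6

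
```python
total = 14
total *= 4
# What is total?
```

Trace:
`total = 14` → total = 14
`total *= 4` → total = 56
So total = 56

Answer: 56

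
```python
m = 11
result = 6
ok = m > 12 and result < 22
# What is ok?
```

Trace:
`m = 11` → m = 11
`result = 6` → result = 6
`ok = m > 12 and result < 22` → ok = False
So ok = False

Answer: False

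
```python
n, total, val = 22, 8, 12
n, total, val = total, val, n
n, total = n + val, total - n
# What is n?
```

Trace:
`n, total, val = 22, 8, 12` → n = 22; total = 8; val = 12
`n, total, val = total, val, n` → n = 8; total = 12; val = 22
`n, total = n + val, total - n` → n = 30; total = 4
So n = 30

Answer: 30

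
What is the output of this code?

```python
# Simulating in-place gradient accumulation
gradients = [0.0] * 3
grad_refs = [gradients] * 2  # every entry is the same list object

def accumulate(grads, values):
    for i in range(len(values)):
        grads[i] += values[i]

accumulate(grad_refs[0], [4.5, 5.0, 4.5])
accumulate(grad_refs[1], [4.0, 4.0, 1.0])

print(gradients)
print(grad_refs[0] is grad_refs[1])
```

Key concept: gradient accumulation aliasing.
Step by step:
`gradients = [0.0] * 3` → gradients = [0.0, 0.0, 0.0]
`grad_refs = [gradients] * 2` → grad_refs = [[0.0, 0.0, 0.0], [0.0, 0.0, 0.0]]
`accumulate(grad_refs[0], [4.5, 5.0, 4.5])` → gradients = [4.5, 5.0, 4.5]; grad_refs = [[4.5, 5.0, 4.5], [4.5, 5.0, 4.5]]
`accumulate(grad_refs[1], [4.0, 4.0, 1.0])` → gradients = [8.5, 9.0, 5.5]; grad_refs = [[8.5, 9.0, 5.5], [8.5, 9.0, 5.5]]
`print(gradients)` → prints [8.5, 9.0, 5.5]
`print(grad_refs[0] is grad_refs[1])` → prints True

Answer:
[8.5, 9.0, 5.5]
True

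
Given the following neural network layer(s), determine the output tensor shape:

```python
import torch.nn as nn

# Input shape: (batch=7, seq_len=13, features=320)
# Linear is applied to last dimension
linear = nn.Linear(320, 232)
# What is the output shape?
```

Input: (7, 13, 320) -> Output: (7, 13, 232)

Answer: (7, 13, 232)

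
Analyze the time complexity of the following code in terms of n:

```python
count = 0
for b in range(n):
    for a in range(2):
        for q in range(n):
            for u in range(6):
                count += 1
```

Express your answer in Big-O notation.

Each loop level contributes: n × 1 × n × 1. Multiplying the contributions gives O(n^2).

Answer: O(n^2)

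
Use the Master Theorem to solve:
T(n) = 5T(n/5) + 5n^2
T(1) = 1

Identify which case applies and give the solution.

a=5, b=5, f(n)=5n^2. log_5(5) = 1. Since c=2 > 1 and the regularity condition holds (5(n/5)^2 = (5/5^2)n^2 with 5/5^2 < 1), Case 3 applies: T(n) = Θ(f(n)) = O(n^2).

Answer: O(n^2) - Case 3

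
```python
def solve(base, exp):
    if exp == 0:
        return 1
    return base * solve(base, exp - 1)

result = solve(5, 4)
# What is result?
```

solve(5, 4) = 5 * 5 * 5 * 5 = 625

Answer: 625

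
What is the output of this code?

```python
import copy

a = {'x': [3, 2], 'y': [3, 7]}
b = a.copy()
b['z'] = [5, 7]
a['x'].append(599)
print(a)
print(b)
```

Key concept: shallow copy of dict with mutable values.
Step by step:
`a = {'x': [3, 2], 'y': [3, 7]}` → a = {'x': [3, 2], 'y': [3, 7]}
`b = a.copy()` → b = {'x': [3, 2], 'y': [3, 7]}
`b['z'] = [5, 7]` → b = {'x': [3, 2], 'y': [3, 7], 'z': [5, 7]}
`a['x'].append(599)` → a = {'x': [3, 2, 599], 'y': [3, 7]}; b = {'x': [3, 2, 599], 'y': [3, 7], 'z': [5, 7]}
`print(a)` → prints {'x': [3, 2, 599], 'y': [3, 7]}
`print(b)` → prints {'x': [3, 2, 599], 'y': [3, 7], 'z': [5, 7]}

Answer:
{'x': [3, 2, 599], 'y': [3, 7]}
{'x': [3, 2, 599], 'y': [3, 7], 'z': [5, 7]}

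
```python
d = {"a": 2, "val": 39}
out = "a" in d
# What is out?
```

Trace:
`d = {"a": 2, "val": 39}` → d = {'a': 2, 'val': 39}
`out = "a" in d` → out = True
So out = True

Answer: True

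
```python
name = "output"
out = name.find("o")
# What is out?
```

Trace:
`name = "output"` → name = 'output'
`out = name.find("o")` → out = 0
So out = 0

Answer: 0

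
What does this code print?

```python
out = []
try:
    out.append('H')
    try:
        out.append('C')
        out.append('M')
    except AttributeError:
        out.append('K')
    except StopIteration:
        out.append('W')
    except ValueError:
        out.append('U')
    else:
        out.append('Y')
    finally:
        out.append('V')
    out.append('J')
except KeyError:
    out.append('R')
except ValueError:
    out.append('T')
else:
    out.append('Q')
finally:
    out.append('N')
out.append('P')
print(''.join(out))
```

Execution trace: 'H' (try body) → 'C' (inner try body) → 'M' (inner try body, no exception) → 'Y' (inner else) → 'V' (inner finally) → 'J' (try body, no exception) → 'Q' (else) → 'N' (finally) → 'P' (after the try/except). Output: HCMYVJQNP

Answer: HCMYVJQNP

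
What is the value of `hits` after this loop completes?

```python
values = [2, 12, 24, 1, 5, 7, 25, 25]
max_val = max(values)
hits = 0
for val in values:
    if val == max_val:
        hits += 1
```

Count of max value 25 in [2, 12, 24, 1, 5, 7, 25, 25]
`hits` takes the values: 0 → 1 → 2

Answer: 2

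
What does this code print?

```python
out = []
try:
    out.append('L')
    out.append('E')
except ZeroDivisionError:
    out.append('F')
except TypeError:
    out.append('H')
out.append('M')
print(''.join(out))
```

Execution trace: 'L' (try body) → 'E' (try body, no exception) → 'M' (after the try/except). Output: LEM

Answer: LEM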